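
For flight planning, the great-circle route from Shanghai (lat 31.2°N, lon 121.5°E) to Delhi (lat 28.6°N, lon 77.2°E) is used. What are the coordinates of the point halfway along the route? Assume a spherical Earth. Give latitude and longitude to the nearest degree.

≈ lat 32°N, lon 99°E

From cos δ = sin φ₁ sin φ₂ + cos φ₁ cos φ₂ cos Δλ, the central angle is δ ≈ 0.667 rad (38.2°).
Interpolate at f = 1/2 with slerp weights a = sin((1−f)δ)/sin δ ≈ 0.529, b = sin(fδ)/sin δ ≈ 0.529.
p = a·p₁ + b·p₂ ≈ (-0.134, 0.839, 0.527); φ = arcsin(p_z) ≈ 31.83°, λ = atan2(p_y, p_x) ≈ 99.05°.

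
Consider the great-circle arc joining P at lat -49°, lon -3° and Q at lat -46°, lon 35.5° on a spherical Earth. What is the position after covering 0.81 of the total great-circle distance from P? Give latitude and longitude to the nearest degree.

The haversine formula gives a central angle δ ≈ 0.452 rad (25.9°) between the endpoints.
Interpolate at f = 0.81 with slerp weights a = sin((1−f)δ)/sin δ ≈ 0.196, b = sin(fδ)/sin δ ≈ 0.820.
p = a·p₁ + b·p₂ ≈ (0.592, 0.324, -0.738); φ = arcsin(p_z) ≈ -47.55°, λ = atan2(p_y, p_x) ≈ 28.68°.

≈ lat -48°, lon 29°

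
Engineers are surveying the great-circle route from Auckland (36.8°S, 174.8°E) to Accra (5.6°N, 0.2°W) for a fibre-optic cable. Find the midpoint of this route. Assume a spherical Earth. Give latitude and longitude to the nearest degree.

Write both endpoints as unit vectors p₁, p₂ with components (cos φ cos λ, cos φ sin λ, sin φ).
The central angle between the endpoints is δ = arccos(p₁·p₂) ≈ 2.591 rad (148.5°).
Interpolate at f = 1/2 with slerp weights a = sin((1−f)δ)/sin δ ≈ 1.840, b = sin(fδ)/sin δ ≈ 1.840.
p = a·p₁ + b·p₂ ≈ (0.364, 0.127, -0.923); φ = arcsin(p_z) ≈ -67.32°, λ = atan2(p_y, p_x) ≈ 19.26°.

≈ 67°S, 19°E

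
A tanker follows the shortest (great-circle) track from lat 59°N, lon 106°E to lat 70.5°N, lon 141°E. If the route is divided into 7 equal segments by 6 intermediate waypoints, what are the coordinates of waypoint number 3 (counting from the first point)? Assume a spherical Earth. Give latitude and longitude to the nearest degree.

Write both endpoints as unit vectors p₁, p₂ with components (cos φ cos λ, cos φ sin λ, sin φ).
The central angle between the endpoints is δ = arccos(p₁·p₂) ≈ 0.321 rad (18.4°).
Interpolate at f = 3/7 with slerp weights a = sin((1−f)δ)/sin δ ≈ 0.578, b = sin(fδ)/sin δ ≈ 0.435.
p = a·p₁ + b·p₂ ≈ (-0.195, 0.378, 0.905); φ = arcsin(p_z) ≈ 64.86°, λ = atan2(p_y, p_x) ≈ 117.30°.

≈ lat 65°N, lon 117°E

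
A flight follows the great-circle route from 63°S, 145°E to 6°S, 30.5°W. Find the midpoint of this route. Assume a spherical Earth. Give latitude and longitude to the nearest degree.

Convert each endpoint to a unit vector on the sphere (x = cos φ cos λ, y = cos φ sin λ, z = sin φ).
The central angle between the endpoints is δ = arccos(p₁·p₂) ≈ 1.936 rad (110.9°).
Interpolate at f = 1/2 with slerp weights a = sin((1−f)δ)/sin δ ≈ 0.882, b = sin(fδ)/sin δ ≈ 0.882.
p = a·p₁ + b·p₂ ≈ (0.428, -0.215, -0.878); φ = arcsin(p_z) ≈ -61.39°, λ = atan2(p_y, p_x) ≈ -26.74°.

≈ 61°S, 27°W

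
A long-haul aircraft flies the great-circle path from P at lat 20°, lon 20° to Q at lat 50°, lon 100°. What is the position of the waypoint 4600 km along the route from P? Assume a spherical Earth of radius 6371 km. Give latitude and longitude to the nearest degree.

≈ lat 45°, lon 60°

Write both endpoints as unit vectors p₁, p₂ with components (cos φ cos λ, cos φ sin λ, sin φ).
The central angle between the endpoints is δ = arccos(p₁·p₂) ≈ 1.195 rad (68.5°). The total great-circle distance is δ·R ≈ 1.195 × 6371 ≈ 7614 km, so the target fraction is f = 4600/7614 ≈ 0.604.
Interpolate at f ≈ 0.604 with slerp weights a = sin((1−f)δ)/sin δ ≈ 0.490, b = sin(fδ)/sin δ ≈ 0.710.
p = a·p₁ + b·p₂ ≈ (0.353, 0.607, 0.712); φ = arcsin(p_z) ≈ 45.38°, λ = atan2(p_y, p_x) ≈ 59.81°.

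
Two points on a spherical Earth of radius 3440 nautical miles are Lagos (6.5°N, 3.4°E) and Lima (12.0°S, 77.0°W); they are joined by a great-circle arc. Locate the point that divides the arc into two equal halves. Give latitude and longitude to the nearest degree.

Write both endpoints as unit vectors p₁, p₂ with components (cos φ cos λ, cos φ sin λ, sin φ).
The central angle between the endpoints is δ = arccos(p₁·p₂) ≈ 1.432 rad (82.0°).
Interpolate at f = 1/2 with slerp weights a = sin((1−f)δ)/sin δ ≈ 0.663, b = sin(fδ)/sin δ ≈ 0.663.
p = a·p₁ + b·p₂ ≈ (0.803, -0.593, -0.063); φ = arcsin(p_z) ≈ -3.60°, λ = atan2(p_y, p_x) ≈ -36.42°.

≈ 4°S, 36°W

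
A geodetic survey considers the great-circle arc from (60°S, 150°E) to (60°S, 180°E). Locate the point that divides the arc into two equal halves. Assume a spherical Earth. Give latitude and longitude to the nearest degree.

Write both endpoints as unit vectors p₁, p₂ with components (cos φ cos λ, cos φ sin λ, sin φ).
The central angle between the endpoints is δ = arccos(p₁·p₂) ≈ 0.260 rad (14.9°).
Interpolate at f = 1/2 with slerp weights a = sin((1−f)δ)/sin δ ≈ 0.504, b = sin(fδ)/sin δ ≈ 0.504.
p = a·p₁ + b·p₂ ≈ (-0.470, 0.126, -0.873); φ = arcsin(p_z) ≈ -60.85°, λ = atan2(p_y, p_x) ≈ 165.00°.

≈ (61°S, 165°E)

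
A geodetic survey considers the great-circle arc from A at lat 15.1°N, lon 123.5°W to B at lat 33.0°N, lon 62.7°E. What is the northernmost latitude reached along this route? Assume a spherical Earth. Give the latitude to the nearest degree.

The great circle lies in the plane with unit normal n̂ = (p₁ × p₂)/|p₁ × p₂|.
Here n̂_z ≈ -0.117; the vertex latitude is φ_max = arccos|n̂_z| ≈ 83.3°.
Check via Clairaut: cos φ_max = |cos φ₁| · sin C = cos(15.1°)·sin(7.0°) ≈ 0.117, again giving ≈ 83.3°.

≈ 83°N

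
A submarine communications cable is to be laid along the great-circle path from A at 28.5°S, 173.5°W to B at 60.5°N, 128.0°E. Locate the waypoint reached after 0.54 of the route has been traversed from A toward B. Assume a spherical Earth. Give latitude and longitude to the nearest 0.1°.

Convert each endpoint to a unit vector on the sphere (x = cos φ cos λ, y = cos φ sin λ, z = sin φ).
The central angle between the endpoints is δ = arccos(p₁·p₂) ≈ 1.761 rad (100.9°).
Interpolate at f = 0.54 with slerp weights a = sin((1−f)δ)/sin δ ≈ 0.738, b = sin(fδ)/sin δ ≈ 0.829.
p = a·p₁ + b·p₂ ≈ (-0.895, 0.248, 0.370); φ = arcsin(p_z) ≈ 21.69°, λ = atan2(p_y, p_x) ≈ 164.50°.

≈ 21.7°N, 164.5°E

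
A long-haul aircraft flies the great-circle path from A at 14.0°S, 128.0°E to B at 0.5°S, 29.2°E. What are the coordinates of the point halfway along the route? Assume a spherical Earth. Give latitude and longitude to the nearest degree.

The haversine formula gives a central angle δ ≈ 1.718 rad (98.4°) between the endpoints.
Interpolate at f = 1/2 with slerp weights a = sin((1−f)δ)/sin δ ≈ 0.765, b = sin(fδ)/sin δ ≈ 0.765.
p = a·p₁ + b·p₂ ≈ (0.211, 0.959, -0.192); φ = arcsin(p_z) ≈ -11.06°, λ = atan2(p_y, p_x) ≈ 77.59°.

≈ 11°S, 78°E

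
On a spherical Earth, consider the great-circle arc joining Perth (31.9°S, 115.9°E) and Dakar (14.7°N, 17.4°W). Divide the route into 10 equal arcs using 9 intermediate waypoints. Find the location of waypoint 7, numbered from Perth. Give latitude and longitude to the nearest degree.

≈ (7°S, 17°E)

Convert each endpoint to a unit vector on the sphere (x = cos φ cos λ, y = cos φ sin λ, z = sin φ).
The central angle between the endpoints is δ = arccos(p₁·p₂) ≈ 2.342 rad (134.2°).
Interpolate at f = 7/10 with slerp weights a = sin((1−f)δ)/sin δ ≈ 0.902, b = sin(fδ)/sin δ ≈ 1.392.
p = a·p₁ + b·p₂ ≈ (0.950, 0.286, -0.123); φ = arcsin(p_z) ≈ -7.08°, λ = atan2(p_y, p_x) ≈ 16.75°.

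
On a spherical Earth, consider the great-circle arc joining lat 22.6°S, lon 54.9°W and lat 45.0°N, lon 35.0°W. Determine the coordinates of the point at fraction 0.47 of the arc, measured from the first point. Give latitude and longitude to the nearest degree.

≈ lat 9°N, lon 47°W

Write both endpoints as unit vectors p₁, p₂ with components (cos φ cos λ, cos φ sin λ, sin φ).
The central angle between the endpoints is δ = arccos(p₁·p₂) ≈ 1.222 rad (70.0°).
Interpolate at f = 0.47 with slerp weights a = sin((1−f)δ)/sin δ ≈ 0.642, b = sin(fδ)/sin δ ≈ 0.578.
p = a·p₁ + b·p₂ ≈ (0.676, -0.719, 0.162); φ = arcsin(p_z) ≈ 9.33°, λ = atan2(p_y, p_x) ≈ -46.80°.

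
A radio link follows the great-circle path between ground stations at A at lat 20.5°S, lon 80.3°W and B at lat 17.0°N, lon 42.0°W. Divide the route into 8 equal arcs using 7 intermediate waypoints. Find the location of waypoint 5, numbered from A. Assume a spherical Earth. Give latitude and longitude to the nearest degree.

From cos δ = sin φ₁ sin φ₂ + cos φ₁ cos φ₂ cos Δλ, the central angle is δ ≈ 0.927 rad (53.1°).
Interpolate at f = 5/8 with slerp weights a = sin((1−f)δ)/sin δ ≈ 0.426, b = sin(fδ)/sin δ ≈ 0.684.
p = a·p₁ + b·p₂ ≈ (0.554, -0.831, 0.051); φ = arcsin(p_z) ≈ 2.92°, λ = atan2(p_y, p_x) ≈ -56.33°.

≈ lat 3°N, lon 56°W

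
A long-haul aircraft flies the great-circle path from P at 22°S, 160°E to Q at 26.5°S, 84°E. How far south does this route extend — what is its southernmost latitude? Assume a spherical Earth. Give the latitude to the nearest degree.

≈ 30°S

The great circle lies in the plane with unit normal n̂ = (p₁ × p₂)/|p₁ × p₂|.
Here n̂_z ≈ -0.866; the vertex latitude is φ_max = arccos|n̂_z| ≈ 30.0°.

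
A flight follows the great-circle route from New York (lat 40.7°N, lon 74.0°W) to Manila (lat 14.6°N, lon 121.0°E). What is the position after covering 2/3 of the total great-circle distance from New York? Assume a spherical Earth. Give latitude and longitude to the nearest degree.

Write both endpoints as unit vectors p₁, p₂ with components (cos φ cos λ, cos φ sin λ, sin φ).
The central angle between the endpoints is δ = arccos(p₁·p₂) ≈ 2.146 rad (123.0°).
Interpolate at f = 2/3 with slerp weights a = sin((1−f)δ)/sin δ ≈ 0.782, b = sin(fδ)/sin δ ≈ 1.180.
p = a·p₁ + b·p₂ ≈ (-0.425, 0.409, 0.807); φ = arcsin(p_z) ≈ 53.85°, λ = atan2(p_y, p_x) ≈ 136.07°.

≈ lat 54°N, lon 136°E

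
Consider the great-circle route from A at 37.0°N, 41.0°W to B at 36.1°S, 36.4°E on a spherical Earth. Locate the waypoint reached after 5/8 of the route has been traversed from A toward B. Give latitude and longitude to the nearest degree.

From cos δ = sin φ₁ sin φ₂ + cos φ₁ cos φ₂ cos Δλ, the central angle is δ ≈ 1.786 rad (102.3°).
Interpolate at f = 5/8 with slerp weights a = sin((1−f)δ)/sin δ ≈ 0.636, b = sin(fδ)/sin δ ≈ 0.920.
p = a·p₁ + b·p₂ ≈ (0.981, 0.108, -0.159); φ = arcsin(p_z) ≈ -9.18°, λ = atan2(p_y, p_x) ≈ 6.28°.

≈ 9°S, 6°E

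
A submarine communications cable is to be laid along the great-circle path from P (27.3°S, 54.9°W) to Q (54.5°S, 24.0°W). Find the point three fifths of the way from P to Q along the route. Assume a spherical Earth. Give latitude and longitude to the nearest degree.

Convert each endpoint to a unit vector on the sphere (x = cos φ cos λ, y = cos φ sin λ, z = sin φ).
The central angle between the endpoints is δ = arccos(p₁·p₂) ≈ 0.616 rad (35.3°).
Interpolate at f = 3/5 with slerp weights a = sin((1−f)δ)/sin δ ≈ 0.422, b = sin(fδ)/sin δ ≈ 0.625.
p = a·p₁ + b·p₂ ≈ (0.547, -0.455, -0.703); φ = arcsin(p_z) ≈ -44.64°, λ = atan2(p_y, p_x) ≈ -39.71°.

≈ (45°S, 40°W)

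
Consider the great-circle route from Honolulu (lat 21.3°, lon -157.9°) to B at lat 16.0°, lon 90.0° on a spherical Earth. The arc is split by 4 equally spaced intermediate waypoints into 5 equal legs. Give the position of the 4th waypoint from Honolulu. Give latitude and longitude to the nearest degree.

≈ lat 24°, lon 110°

The haversine formula gives a central angle δ ≈ 1.810 rad (103.7°) between the endpoints.
Interpolate at f = 4/5 with slerp weights a = sin((1−f)δ)/sin δ ≈ 0.364, b = sin(fδ)/sin δ ≈ 1.022.
p = a·p₁ + b·p₂ ≈ (-0.315, 0.854, 0.414); φ = arcsin(p_z) ≈ 24.45°, λ = atan2(p_y, p_x) ≈ 110.22°.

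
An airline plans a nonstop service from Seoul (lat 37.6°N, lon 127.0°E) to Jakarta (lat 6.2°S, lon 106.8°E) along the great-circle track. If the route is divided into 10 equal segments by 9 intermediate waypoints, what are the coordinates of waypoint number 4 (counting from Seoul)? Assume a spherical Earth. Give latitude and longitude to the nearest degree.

≈ lat 20°N, lon 118°E

Write both endpoints as unit vectors p₁, p₂ with components (cos φ cos λ, cos φ sin λ, sin φ).
The central angle between the endpoints is δ = arccos(p₁·p₂) ≈ 0.832 rad (47.7°).
Interpolate at f = 4/10 with slerp weights a = sin((1−f)δ)/sin δ ≈ 0.648, b = sin(fδ)/sin δ ≈ 0.442.
p = a·p₁ + b·p₂ ≈ (-0.436, 0.830, 0.347); φ = arcsin(p_z) ≈ 20.33°, λ = atan2(p_y, p_x) ≈ 117.69°.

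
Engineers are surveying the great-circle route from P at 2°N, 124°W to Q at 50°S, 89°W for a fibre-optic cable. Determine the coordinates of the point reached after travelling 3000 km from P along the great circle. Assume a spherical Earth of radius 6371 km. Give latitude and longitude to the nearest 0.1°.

The haversine formula gives a central angle δ ≈ 1.048 rad (60.0°) between the endpoints. The total great-circle distance is δ·R ≈ 1.048 × 6371 ≈ 6675 km, so the target fraction is f = 3000/6675 ≈ 0.449.
Interpolate at f ≈ 0.449 with slerp weights a = sin((1−f)δ)/sin δ ≈ 0.630, b = sin(fδ)/sin δ ≈ 0.524.
p = a·p₁ + b·p₂ ≈ (-0.346, -0.858, -0.379); φ = arcsin(p_z) ≈ -22.28°, λ = atan2(p_y, p_x) ≈ -111.96°.

≈ 22.3°S, 112.0°W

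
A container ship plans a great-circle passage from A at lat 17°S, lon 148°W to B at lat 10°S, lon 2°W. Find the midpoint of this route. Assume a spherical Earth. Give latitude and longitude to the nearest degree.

The haversine formula gives a central angle δ ≈ 2.389 rad (136.9°) between the endpoints.
Interpolate at f = 1/2 with slerp weights a = sin((1−f)δ)/sin δ ≈ 1.361, b = sin(fδ)/sin δ ≈ 1.361.
p = a·p₁ + b·p₂ ≈ (0.236, -0.736, -0.634); φ = arcsin(p_z) ≈ -39.36°, λ = atan2(p_y, p_x) ≈ -72.25°.

≈ lat 39°S, lon 72°W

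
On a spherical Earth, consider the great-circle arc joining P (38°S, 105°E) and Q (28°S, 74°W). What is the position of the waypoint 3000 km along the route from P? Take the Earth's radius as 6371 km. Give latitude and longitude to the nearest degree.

≈ (65°S, 104°E)

The haversine formula gives a central angle δ ≈ 1.990 rad (114.0°) between the endpoints. The total great-circle distance is δ·R ≈ 1.990 × 6371 ≈ 12675 km, so the target fraction is f = 3000/12675 ≈ 0.237.
Interpolate at f ≈ 0.237 with slerp weights a = sin((1−f)δ)/sin δ ≈ 1.093, b = sin(fδ)/sin δ ≈ 0.497.
p = a·p₁ + b·p₂ ≈ (-0.102, 0.411, -0.906); φ = arcsin(p_z) ≈ -64.97°, λ = atan2(p_y, p_x) ≈ 103.96°.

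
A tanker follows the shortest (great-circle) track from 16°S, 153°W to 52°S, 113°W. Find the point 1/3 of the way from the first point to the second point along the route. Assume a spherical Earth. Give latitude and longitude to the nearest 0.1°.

Convert each endpoint to a unit vector on the sphere (x = cos φ cos λ, y = cos φ sin λ, z = sin φ).
The central angle between the endpoints is δ = arccos(p₁·p₂) ≈ 0.836 rad (47.9°).
Interpolate at f = 1/3 with slerp weights a = sin((1−f)δ)/sin δ ≈ 0.713, b = sin(fδ)/sin δ ≈ 0.371.
p = a·p₁ + b·p₂ ≈ (-0.700, -0.521, -0.489); φ = arcsin(p_z) ≈ -29.25°, λ = atan2(p_y, p_x) ≈ -143.32°.

≈ 29.2°S, 143.3°W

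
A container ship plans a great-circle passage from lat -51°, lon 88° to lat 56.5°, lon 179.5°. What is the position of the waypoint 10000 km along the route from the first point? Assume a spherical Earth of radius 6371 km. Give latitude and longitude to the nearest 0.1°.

≈ lat 25.3°, lon 142.1°

The haversine formula gives a central angle δ ≈ 2.288 rad (131.1°) between the endpoints. The total great-circle distance is δ·R ≈ 2.288 × 6371 ≈ 14576 km, so the target fraction is f = 10000/14576 ≈ 0.686.
Interpolate at f ≈ 0.686 with slerp weights a = sin((1−f)δ)/sin δ ≈ 0.873, b = sin(fδ)/sin δ ≈ 1.327.
p = a·p₁ + b·p₂ ≈ (-0.713, 0.555, 0.428); φ = arcsin(p_z) ≈ 25.33°, λ = atan2(p_y, p_x) ≈ 142.08°.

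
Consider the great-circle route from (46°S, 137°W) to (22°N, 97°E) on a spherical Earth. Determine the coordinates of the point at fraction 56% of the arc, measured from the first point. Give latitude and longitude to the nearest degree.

≈ (19°S, 138°E)

Write both endpoints as unit vectors p₁, p₂ with components (cos φ cos λ, cos φ sin λ, sin φ).
The central angle between the endpoints is δ = arccos(p₁·p₂) ≈ 2.276 rad (130.4°).
Interpolate at f = 0.56 with slerp weights a = sin((1−f)δ)/sin δ ≈ 1.106, b = sin(fδ)/sin δ ≈ 1.256.
p = a·p₁ + b·p₂ ≈ (-0.704, 0.632, -0.325); φ = arcsin(p_z) ≈ -18.97°, λ = atan2(p_y, p_x) ≈ 138.08°.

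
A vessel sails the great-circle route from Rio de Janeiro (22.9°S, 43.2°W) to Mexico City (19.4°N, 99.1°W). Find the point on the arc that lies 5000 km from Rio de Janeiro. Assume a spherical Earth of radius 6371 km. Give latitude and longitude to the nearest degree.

≈ 5°N, 80°W

Convert each endpoint to a unit vector on the sphere (x = cos φ cos λ, y = cos φ sin λ, z = sin φ).
The central angle between the endpoints is δ = arccos(p₁·p₂) ≈ 1.205 rad (69.0°). The total great-circle distance is δ·R ≈ 1.205 × 6371 ≈ 7676 km, so the target fraction is f = 5000/7676 ≈ 0.651.
Interpolate at f ≈ 0.651 with slerp weights a = sin((1−f)δ)/sin δ ≈ 0.437, b = sin(fδ)/sin δ ≈ 0.757.
p = a·p₁ + b·p₂ ≈ (0.180, -0.980, 0.081); φ = arcsin(p_z) ≈ 4.67°, λ = atan2(p_y, p_x) ≈ -79.58°.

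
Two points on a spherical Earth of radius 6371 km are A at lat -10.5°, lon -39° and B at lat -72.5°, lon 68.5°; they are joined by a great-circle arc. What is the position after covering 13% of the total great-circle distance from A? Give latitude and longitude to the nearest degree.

From cos δ = sin φ₁ sin φ₂ + cos φ₁ cos φ₂ cos Δλ, the central angle is δ ≈ 1.486 rad (85.1°).
Interpolate at f = 0.13 with slerp weights a = sin((1−f)δ)/sin δ ≈ 0.965, b = sin(fδ)/sin δ ≈ 0.193.
p = a·p₁ + b·p₂ ≈ (0.759, -0.543, -0.360); φ = arcsin(p_z) ≈ -21.08°, λ = atan2(p_y, p_x) ≈ -35.61°.

≈ lat -21°, lon -36°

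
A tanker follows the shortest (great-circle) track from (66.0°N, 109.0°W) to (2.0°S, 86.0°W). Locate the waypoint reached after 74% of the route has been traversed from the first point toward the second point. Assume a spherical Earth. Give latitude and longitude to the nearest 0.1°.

≈ (15.9°N, 89.1°W)

Convert each endpoint to a unit vector on the sphere (x = cos φ cos λ, y = cos φ sin λ, z = sin φ).
The central angle between the endpoints is δ = arccos(p₁·p₂) ≈ 1.221 rad (70.0°).
Interpolate at f = 0.74 with slerp weights a = sin((1−f)δ)/sin δ ≈ 0.332, b = sin(fδ)/sin δ ≈ 0.836.
p = a·p₁ + b·p₂ ≈ (0.014, -0.962, 0.274); φ = arcsin(p_z) ≈ 15.93°, λ = atan2(p_y, p_x) ≈ -89.15°.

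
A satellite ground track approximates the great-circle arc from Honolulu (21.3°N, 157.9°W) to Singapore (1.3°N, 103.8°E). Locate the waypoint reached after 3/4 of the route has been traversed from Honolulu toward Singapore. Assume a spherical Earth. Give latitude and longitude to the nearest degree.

≈ 10°N, 127°E

Write both endpoints as unit vectors p₁, p₂ with components (cos φ cos λ, cos φ sin λ, sin φ).
The central angle between the endpoints is δ = arccos(p₁·p₂) ≈ 1.697 rad (97.3°).
Interpolate at f = 3/4 with slerp weights a = sin((1−f)δ)/sin δ ≈ 0.415, b = sin(fδ)/sin δ ≈ 0.964.
p = a·p₁ + b·p₂ ≈ (-0.588, 0.790, 0.173); φ = arcsin(p_z) ≈ 9.94°, λ = atan2(p_y, p_x) ≈ 126.66°.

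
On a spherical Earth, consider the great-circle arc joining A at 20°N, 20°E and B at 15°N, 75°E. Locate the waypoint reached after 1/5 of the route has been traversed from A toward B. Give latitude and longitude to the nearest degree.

From cos δ = sin φ₁ sin φ₂ + cos φ₁ cos φ₂ cos Δλ, the central angle is δ ≈ 0.916 rad (52.5°).
Interpolate at f = 1/5 with slerp weights a = sin((1−f)δ)/sin δ ≈ 0.843, b = sin(fδ)/sin δ ≈ 0.230.
p = a·p₁ + b·p₂ ≈ (0.802, 0.485, 0.348); φ = arcsin(p_z) ≈ 20.36°, λ = atan2(p_y, p_x) ≈ 31.18°.

≈ 20°N, 31°E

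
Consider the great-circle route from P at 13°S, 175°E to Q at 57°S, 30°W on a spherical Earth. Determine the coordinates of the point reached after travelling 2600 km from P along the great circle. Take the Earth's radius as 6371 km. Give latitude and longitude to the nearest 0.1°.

≈ 35.6°S, 178.3°W

Convert each endpoint to a unit vector on the sphere (x = cos φ cos λ, y = cos φ sin λ, z = sin φ).
The central angle between the endpoints is δ = arccos(p₁·p₂) ≈ 1.867 rad (107.0°). The total great-circle distance is δ·R ≈ 1.867 × 6371 ≈ 11897 km, so the target fraction is f = 2600/11897 ≈ 0.219.
Interpolate at f ≈ 0.219 with slerp weights a = sin((1−f)δ)/sin δ ≈ 1.039, b = sin(fδ)/sin δ ≈ 0.415.
p = a·p₁ + b·p₂ ≈ (-0.813, -0.025, -0.582); φ = arcsin(p_z) ≈ -35.58°, λ = atan2(p_y, p_x) ≈ -178.26°.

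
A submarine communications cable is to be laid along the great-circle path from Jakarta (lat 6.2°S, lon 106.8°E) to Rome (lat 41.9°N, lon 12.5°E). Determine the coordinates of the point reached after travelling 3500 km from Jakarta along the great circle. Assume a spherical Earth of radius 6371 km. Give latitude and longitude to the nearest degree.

≈ lat 15°N, lon 83°E

Write both endpoints as unit vectors p₁, p₂ with components (cos φ cos λ, cos φ sin λ, sin φ).
The central angle between the endpoints is δ = arccos(p₁·p₂) ≈ 1.699 rad (97.3°). The total great-circle distance is δ·R ≈ 1.699 × 6371 ≈ 10823 km, so the target fraction is f = 3500/10823 ≈ 0.323.
Interpolate at f ≈ 0.323 with slerp weights a = sin((1−f)δ)/sin δ ≈ 0.920, b = sin(fδ)/sin δ ≈ 0.526.
p = a·p₁ + b·p₂ ≈ (0.118, 0.960, 0.252); φ = arcsin(p_z) ≈ 14.61°, λ = atan2(p_y, p_x) ≈ 82.98°.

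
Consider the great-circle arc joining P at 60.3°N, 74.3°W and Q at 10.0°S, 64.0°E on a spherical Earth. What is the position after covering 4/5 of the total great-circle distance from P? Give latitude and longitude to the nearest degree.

≈ 12°N, 55°E

Write both endpoints as unit vectors p₁, p₂ with components (cos φ cos λ, cos φ sin λ, sin φ).
The central angle between the endpoints is δ = arccos(p₁·p₂) ≈ 2.112 rad (121.0°).
Interpolate at f = 4/5 with slerp weights a = sin((1−f)δ)/sin δ ≈ 0.478, b = sin(fδ)/sin δ ≈ 1.158.
p = a·p₁ + b·p₂ ≈ (0.564, 0.797, 0.214); φ = arcsin(p_z) ≈ 12.37°, λ = atan2(p_y, p_x) ≈ 54.71°.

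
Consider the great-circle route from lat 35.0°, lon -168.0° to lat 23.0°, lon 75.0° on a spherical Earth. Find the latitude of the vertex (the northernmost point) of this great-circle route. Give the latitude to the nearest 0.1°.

The great circle lies in the plane with unit normal n̂ = (p₁ × p₂)/|p₁ × p₂|.
Here n̂_z ≈ -0.677; the vertex latitude is φ_max = arccos|n̂_z| ≈ 47.4°.

≈ 47.4°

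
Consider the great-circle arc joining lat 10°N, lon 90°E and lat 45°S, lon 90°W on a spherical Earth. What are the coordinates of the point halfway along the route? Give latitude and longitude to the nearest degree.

Write both endpoints as unit vectors p₁, p₂ with components (cos φ cos λ, cos φ sin λ, sin φ).
The central angle between the endpoints is δ = arccos(p₁·p₂) ≈ 2.531 rad (145.0°).
Interpolate at f = 1/2 with slerp weights a = sin((1−f)δ)/sin δ ≈ 1.663, b = sin(fδ)/sin δ ≈ 1.663.
p = a·p₁ + b·p₂ ≈ (0.000, 0.462, -0.887); φ = arcsin(p_z) ≈ -62.50°, λ = atan2(p_y, p_x) ≈ 90.00°.

≈ lat 63°S, lon 90°E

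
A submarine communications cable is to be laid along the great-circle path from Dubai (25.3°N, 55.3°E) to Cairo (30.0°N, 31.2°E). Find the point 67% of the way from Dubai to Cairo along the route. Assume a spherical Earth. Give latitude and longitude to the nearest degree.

≈ 29°N, 39°E

Convert each endpoint to a unit vector on the sphere (x = cos φ cos λ, y = cos φ sin λ, z = sin φ).
The central angle between the endpoints is δ = arccos(p₁·p₂) ≈ 0.381 rad (21.8°).
Interpolate at f = 0.67 with slerp weights a = sin((1−f)δ)/sin δ ≈ 0.337, b = sin(fδ)/sin δ ≈ 0.679.
p = a·p₁ + b·p₂ ≈ (0.677, 0.555, 0.484); φ = arcsin(p_z) ≈ 28.92°, λ = atan2(p_y, p_x) ≈ 39.38°.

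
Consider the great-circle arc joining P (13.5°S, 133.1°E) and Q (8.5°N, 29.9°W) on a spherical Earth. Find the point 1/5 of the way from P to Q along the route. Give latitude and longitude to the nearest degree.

Write both endpoints as unit vectors p₁, p₂ with components (cos φ cos λ, cos φ sin λ, sin φ).
The central angle between the endpoints is δ = arccos(p₁·p₂) ≈ 2.838 rad (162.6°).
Interpolate at f = 1/5 with slerp weights a = sin((1−f)δ)/sin δ ≈ 2.557, b = sin(fδ)/sin δ ≈ 1.796.
p = a·p₁ + b·p₂ ≈ (-0.159, 0.930, -0.331); φ = arcsin(p_z) ≈ -19.36°, λ = atan2(p_y, p_x) ≈ 99.70°.

≈ (19°S, 100°E)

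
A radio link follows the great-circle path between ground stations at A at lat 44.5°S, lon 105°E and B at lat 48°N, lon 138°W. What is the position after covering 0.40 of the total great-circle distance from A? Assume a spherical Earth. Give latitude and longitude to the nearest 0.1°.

≈ lat 7.3°S, lon 151.8°E

Convert each endpoint to a unit vector on the sphere (x = cos φ cos λ, y = cos φ sin λ, z = sin φ).
The central angle between the endpoints is δ = arccos(p₁·p₂) ≈ 2.400 rad (137.5°).
Interpolate at f = 0.40 with slerp weights a = sin((1−f)δ)/sin δ ≈ 1.468, b = sin(fδ)/sin δ ≈ 1.213.
p = a·p₁ + b·p₂ ≈ (-0.874, 0.468, -0.128); φ = arcsin(p_z) ≈ -7.33°, λ = atan2(p_y, p_x) ≈ 151.82°.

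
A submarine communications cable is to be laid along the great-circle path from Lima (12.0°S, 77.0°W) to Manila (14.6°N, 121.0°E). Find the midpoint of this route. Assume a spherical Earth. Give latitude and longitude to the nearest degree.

≈ 8°N, 156°W

Convert each endpoint to a unit vector on the sphere (x = cos φ cos λ, y = cos φ sin λ, z = sin φ).
The central angle between the endpoints is δ = arccos(p₁·p₂) ≈ 2.833 rad (162.3°).
Interpolate at f = 1/2 with slerp weights a = sin((1−f)δ)/sin δ ≈ 3.249, b = sin(fδ)/sin δ ≈ 3.249.
p = a·p₁ + b·p₂ ≈ (-0.905, -0.402, 0.143); φ = arcsin(p_z) ≈ 8.25°, λ = atan2(p_y, p_x) ≈ -156.06°.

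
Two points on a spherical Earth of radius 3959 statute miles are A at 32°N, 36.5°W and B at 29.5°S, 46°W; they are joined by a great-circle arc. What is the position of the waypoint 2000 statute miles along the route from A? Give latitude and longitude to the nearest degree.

Convert each endpoint to a unit vector on the sphere (x = cos φ cos λ, y = cos φ sin λ, z = sin φ).
The central angle between the endpoints is δ = arccos(p₁·p₂) ≈ 1.085 rad (62.2°). The total great-circle distance is δ·R ≈ 1.085 × 3959 ≈ 4295 mi, so the target fraction is f = 2000/4295 ≈ 0.466.
Interpolate at f ≈ 0.466 with slerp weights a = sin((1−f)δ)/sin δ ≈ 0.619, b = sin(fδ)/sin δ ≈ 0.547.
p = a·p₁ + b·p₂ ≈ (0.753, -0.655, 0.059); φ = arcsin(p_z) ≈ 3.37°, λ = atan2(p_y, p_x) ≈ -41.02°.

≈ 3°N, 41°W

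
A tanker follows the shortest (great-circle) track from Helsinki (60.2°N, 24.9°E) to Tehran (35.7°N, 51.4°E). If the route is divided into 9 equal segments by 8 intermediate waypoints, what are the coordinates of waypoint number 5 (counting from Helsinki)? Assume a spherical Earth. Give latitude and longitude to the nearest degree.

≈ 47°N, 43°E

Convert each endpoint to a unit vector on the sphere (x = cos φ cos λ, y = cos φ sin λ, z = sin φ).
The central angle between the endpoints is δ = arccos(p₁·p₂) ≈ 0.521 rad (29.8°).
Interpolate at f = 5/9 with slerp weights a = sin((1−f)δ)/sin δ ≈ 0.461, b = sin(fδ)/sin δ ≈ 0.573.
p = a·p₁ + b·p₂ ≈ (0.498, 0.460, 0.735); φ = arcsin(p_z) ≈ 47.28°, λ = atan2(p_y, p_x) ≈ 42.73°.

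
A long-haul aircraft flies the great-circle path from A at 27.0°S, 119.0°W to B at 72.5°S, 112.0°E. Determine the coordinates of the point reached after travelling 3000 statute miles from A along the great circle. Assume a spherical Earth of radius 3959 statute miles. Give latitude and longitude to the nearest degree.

≈ 68°S, 145°W

Write both endpoints as unit vectors p₁, p₂ with components (cos φ cos λ, cos φ sin λ, sin φ).
The central angle between the endpoints is δ = arccos(p₁·p₂) ≈ 1.303 rad (74.7°). The total great-circle distance is δ·R ≈ 1.303 × 3959 ≈ 5160 mi, so the target fraction is f = 3000/5160 ≈ 0.581.
Interpolate at f ≈ 0.581 with slerp weights a = sin((1−f)δ)/sin δ ≈ 0.538, b = sin(fδ)/sin δ ≈ 0.713.
p = a·p₁ + b·p₂ ≈ (-0.313, -0.221, -0.924); φ = arcsin(p_z) ≈ -67.50°, λ = atan2(p_y, p_x) ≈ -144.80°.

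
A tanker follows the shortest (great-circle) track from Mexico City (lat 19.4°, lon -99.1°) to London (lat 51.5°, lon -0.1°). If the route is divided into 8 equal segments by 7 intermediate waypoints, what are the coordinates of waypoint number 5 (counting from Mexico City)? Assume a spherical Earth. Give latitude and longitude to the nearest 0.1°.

Write both endpoints as unit vectors p₁, p₂ with components (cos φ cos λ, cos φ sin λ, sin φ).
The central angle between the endpoints is δ = arccos(p₁·p₂) ≈ 1.402 rad (80.3°).
Interpolate at f = 5/8 with slerp weights a = sin((1−f)δ)/sin δ ≈ 0.509, b = sin(fδ)/sin δ ≈ 0.779.
p = a·p₁ + b·p₂ ≈ (0.409, -0.475, 0.779); φ = arcsin(p_z) ≈ 51.17°, λ = atan2(p_y, p_x) ≈ -49.25°.

≈ lat 51.2°, lon -49.3°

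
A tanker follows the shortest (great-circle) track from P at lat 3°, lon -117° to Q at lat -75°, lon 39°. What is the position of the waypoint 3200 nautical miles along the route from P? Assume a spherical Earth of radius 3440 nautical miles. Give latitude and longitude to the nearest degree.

Convert each endpoint to a unit vector on the sphere (x = cos φ cos λ, y = cos φ sin λ, z = sin φ).
The central angle between the endpoints is δ = arccos(p₁·p₂) ≈ 1.862 rad (106.7°). The total great-circle distance is δ·R ≈ 1.862 × 3440 ≈ 6404 nmi, so the target fraction is f = 3200/6404 ≈ 0.500.
Interpolate at f ≈ 0.500 with slerp weights a = sin((1−f)δ)/sin δ ≈ 0.838, b = sin(fδ)/sin δ ≈ 0.837.
p = a·p₁ + b·p₂ ≈ (-0.211, -0.609, -0.765); φ = arcsin(p_z) ≈ -49.87°, λ = atan2(p_y, p_x) ≈ -109.14°.

≈ lat -50°, lon -109°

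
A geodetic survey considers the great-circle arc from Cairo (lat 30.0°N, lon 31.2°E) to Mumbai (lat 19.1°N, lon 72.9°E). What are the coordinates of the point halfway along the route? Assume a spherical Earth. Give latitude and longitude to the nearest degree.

≈ lat 26°N, lon 53°E

Convert each endpoint to a unit vector on the sphere (x = cos φ cos λ, y = cos φ sin λ, z = sin φ).
The central angle between the endpoints is δ = arccos(p₁·p₂) ≈ 0.685 rad (39.2°).
Interpolate at f = 1/2 with slerp weights a = sin((1−f)δ)/sin δ ≈ 0.531, b = sin(fδ)/sin δ ≈ 0.531.
p = a·p₁ + b·p₂ ≈ (0.541, 0.718, 0.439); φ = arcsin(p_z) ≈ 26.05°, λ = atan2(p_y, p_x) ≈ 53.00°.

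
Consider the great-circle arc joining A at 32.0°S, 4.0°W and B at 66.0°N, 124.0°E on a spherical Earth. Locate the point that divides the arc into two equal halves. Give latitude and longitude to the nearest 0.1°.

≈ 29.5°N, 24.2°E

From cos δ = sin φ₁ sin φ₂ + cos φ₁ cos φ₂ cos Δλ, the central angle is δ ≈ 2.341 rad (134.1°).
Interpolate at f = 1/2 with slerp weights a = sin((1−f)δ)/sin δ ≈ 1.283, b = sin(fδ)/sin δ ≈ 1.283.
p = a·p₁ + b·p₂ ≈ (0.794, 0.357, 0.492); φ = arcsin(p_z) ≈ 29.50°, λ = atan2(p_y, p_x) ≈ 24.20°.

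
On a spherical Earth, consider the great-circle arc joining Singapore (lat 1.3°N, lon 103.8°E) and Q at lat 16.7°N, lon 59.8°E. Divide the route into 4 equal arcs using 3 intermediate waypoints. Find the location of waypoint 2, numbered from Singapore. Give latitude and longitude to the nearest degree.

≈ lat 10°N, lon 82°E

The haversine formula gives a central angle δ ≈ 0.802 rad (45.9°) between the endpoints.
Interpolate at f = 2/4 with slerp weights a = sin((1−f)δ)/sin δ ≈ 0.543, b = sin(fδ)/sin δ ≈ 0.543.
p = a·p₁ + b·p₂ ≈ (0.132, 0.977, 0.168); φ = arcsin(p_z) ≈ 9.69°, λ = atan2(p_y, p_x) ≈ 82.30°.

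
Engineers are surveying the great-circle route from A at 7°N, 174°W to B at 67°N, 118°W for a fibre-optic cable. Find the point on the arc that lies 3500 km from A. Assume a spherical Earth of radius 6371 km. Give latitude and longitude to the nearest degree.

Convert each endpoint to a unit vector on the sphere (x = cos φ cos λ, y = cos φ sin λ, z = sin φ).
The central angle between the endpoints is δ = arccos(p₁·p₂) ≈ 1.236 rad (70.8°). The total great-circle distance is δ·R ≈ 1.236 × 6371 ≈ 7871 km, so the target fraction is f = 3500/7871 ≈ 0.445.
Interpolate at f ≈ 0.445 with slerp weights a = sin((1−f)δ)/sin δ ≈ 0.671, b = sin(fδ)/sin δ ≈ 0.553.
p = a·p₁ + b·p₂ ≈ (-0.764, -0.260, 0.591); φ = arcsin(p_z) ≈ 36.21°, λ = atan2(p_y, p_x) ≈ -161.17°.

≈ 36°N, 161°W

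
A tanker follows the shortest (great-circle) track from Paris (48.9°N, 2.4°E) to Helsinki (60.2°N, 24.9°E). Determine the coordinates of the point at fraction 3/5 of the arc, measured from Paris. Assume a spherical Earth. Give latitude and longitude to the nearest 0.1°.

≈ (56.2°N, 14.3°E)

From cos δ = sin φ₁ sin φ₂ + cos φ₁ cos φ₂ cos Δλ, the central angle is δ ≈ 0.299 rad (17.1°).
Interpolate at f = 3/5 with slerp weights a = sin((1−f)δ)/sin δ ≈ 0.405, b = sin(fδ)/sin δ ≈ 0.606.
p = a·p₁ + b·p₂ ≈ (0.539, 0.138, 0.831); φ = arcsin(p_z) ≈ 56.19°, λ = atan2(p_y, p_x) ≈ 14.35°.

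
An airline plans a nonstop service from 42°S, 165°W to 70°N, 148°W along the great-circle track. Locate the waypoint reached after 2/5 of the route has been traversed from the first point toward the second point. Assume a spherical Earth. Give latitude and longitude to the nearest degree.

Convert each endpoint to a unit vector on the sphere (x = cos φ cos λ, y = cos φ sin λ, z = sin φ).
The central angle between the endpoints is δ = arccos(p₁·p₂) ≈ 1.967 rad (112.7°).
Interpolate at f = 2/5 with slerp weights a = sin((1−f)δ)/sin δ ≈ 1.002, b = sin(fδ)/sin δ ≈ 0.767.
p = a·p₁ + b·p₂ ≈ (-0.942, -0.332, 0.051); φ = arcsin(p_z) ≈ 2.90°, λ = atan2(p_y, p_x) ≈ -160.59°.

≈ 3°N, 161°W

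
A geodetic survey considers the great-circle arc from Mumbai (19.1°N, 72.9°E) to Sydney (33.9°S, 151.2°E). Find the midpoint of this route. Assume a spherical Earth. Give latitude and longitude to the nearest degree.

The haversine formula gives a central angle δ ≈ 1.594 rad (91.3°) between the endpoints.
Interpolate at f = 1/2 with slerp weights a = sin((1−f)δ)/sin δ ≈ 0.716, b = sin(fδ)/sin δ ≈ 0.716.
p = a·p₁ + b·p₂ ≈ (-0.322, 0.932, -0.165); φ = arcsin(p_z) ≈ -9.49°, λ = atan2(p_y, p_x) ≈ 109.03°.

≈ 9°S, 109°E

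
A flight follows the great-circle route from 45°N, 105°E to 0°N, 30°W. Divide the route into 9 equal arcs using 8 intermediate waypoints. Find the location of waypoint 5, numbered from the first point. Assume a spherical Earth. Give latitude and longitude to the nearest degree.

Write both endpoints as unit vectors p₁, p₂ with components (cos φ cos λ, cos φ sin λ, sin φ).
The central angle between the endpoints is δ = arccos(p₁·p₂) ≈ 2.094 rad (120.0°).
Interpolate at f = 5/9 with slerp weights a = sin((1−f)δ)/sin δ ≈ 0.926, b = sin(fδ)/sin δ ≈ 1.060.
p = a·p₁ + b·p₂ ≈ (0.749, 0.102, 0.655); φ = arcsin(p_z) ≈ 40.91°, λ = atan2(p_y, p_x) ≈ 7.79°.

≈ 41°N, 8°E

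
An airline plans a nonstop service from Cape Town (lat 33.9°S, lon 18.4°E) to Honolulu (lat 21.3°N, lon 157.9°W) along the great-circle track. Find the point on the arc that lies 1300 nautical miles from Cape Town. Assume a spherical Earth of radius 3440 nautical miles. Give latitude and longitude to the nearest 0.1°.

≈ lat 54.4°S, lon 8.6°E

From cos δ = sin φ₁ sin φ₂ + cos φ₁ cos φ₂ cos Δλ, the central angle is δ ≈ 2.914 rad (167.0°). The total great-circle distance is δ·R ≈ 2.914 × 3440 ≈ 10026 nmi, so the target fraction is f = 1300/10026 ≈ 0.130.
Interpolate at f ≈ 0.130 with slerp weights a = sin((1−f)δ)/sin δ ≈ 2.526, b = sin(fδ)/sin δ ≈ 1.638.
p = a·p₁ + b·p₂ ≈ (0.575, 0.087, -0.814); φ = arcsin(p_z) ≈ -54.44°, λ = atan2(p_y, p_x) ≈ 8.65°.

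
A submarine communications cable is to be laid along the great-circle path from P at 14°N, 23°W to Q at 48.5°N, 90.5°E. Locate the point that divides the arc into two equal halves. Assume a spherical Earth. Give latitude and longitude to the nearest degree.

Convert each endpoint to a unit vector on the sphere (x = cos φ cos λ, y = cos φ sin λ, z = sin φ).
The central angle between the endpoints is δ = arccos(p₁·p₂) ≈ 1.646 rad (94.3°).
Interpolate at f = 1/2 with slerp weights a = sin((1−f)δ)/sin δ ≈ 0.735, b = sin(fδ)/sin δ ≈ 0.735.
p = a·p₁ + b·p₂ ≈ (0.652, 0.208, 0.729); φ = arcsin(p_z) ≈ 46.77°, λ = atan2(p_y, p_x) ≈ 17.72°.

≈ 47°N, 18°E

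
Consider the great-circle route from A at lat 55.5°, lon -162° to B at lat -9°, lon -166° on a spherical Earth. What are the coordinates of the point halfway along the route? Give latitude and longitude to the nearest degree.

From cos δ = sin φ₁ sin φ₂ + cos φ₁ cos φ₂ cos Δλ, the central angle is δ ≈ 1.127 rad (64.6°).
Interpolate at f = 1/2 with slerp weights a = sin((1−f)δ)/sin δ ≈ 0.591, b = sin(fδ)/sin δ ≈ 0.591.
p = a·p₁ + b·p₂ ≈ (-0.885, -0.245, 0.395); φ = arcsin(p_z) ≈ 23.26°, λ = atan2(p_y, p_x) ≈ -164.54°.

≈ lat 23°, lon -165°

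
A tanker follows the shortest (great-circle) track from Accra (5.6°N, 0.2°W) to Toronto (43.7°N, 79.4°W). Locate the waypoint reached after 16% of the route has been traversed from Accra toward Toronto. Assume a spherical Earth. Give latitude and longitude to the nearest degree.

≈ 14°N, 10°W

The haversine formula gives a central angle δ ≈ 1.367 rad (78.3°) between the endpoints.
Interpolate at f = 0.16 with slerp weights a = sin((1−f)δ)/sin δ ≈ 0.931, b = sin(fδ)/sin δ ≈ 0.222.
p = a·p₁ + b·p₂ ≈ (0.956, -0.161, 0.244); φ = arcsin(p_z) ≈ 14.12°, λ = atan2(p_y, p_x) ≈ -9.54°.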